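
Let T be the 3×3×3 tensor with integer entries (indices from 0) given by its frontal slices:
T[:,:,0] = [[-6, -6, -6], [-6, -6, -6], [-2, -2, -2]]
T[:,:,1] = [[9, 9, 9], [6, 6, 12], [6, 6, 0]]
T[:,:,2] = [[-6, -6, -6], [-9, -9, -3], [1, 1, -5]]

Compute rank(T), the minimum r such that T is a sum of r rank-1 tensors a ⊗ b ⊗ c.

Lower bound: the mode-3 unfolding of T (rows indexed by k, columns by (i,j) = (0,0), (0,1), (0,2), (1,0), (1,1), (1,2), (2,0), (2,1), (2,2)) is [[-6, -6, -6, -6, -6, -6, -2, -2, -2], [9, 9, 9, 6, 6, 12, 6, 6, 0], [-6, -6, -6, -9, -9, -3, 1, 1, -5]].
There the 2×2 minor on rows k ∈ {0, 1}, columns (i,j) ∈ {(0,0), (1,0)} is det [[-6, -6], [9, 6]] = 18 ≠ 0, so this unfolding has rank ≥ 2; CP rank is at least every unfolding rank, so rank(T) ≥ 2. (Unfolding ranks only ever bound the CP rank from below — rank(T) can be strictly larger than all of them — so the matching upper bound has to come from an explicit 2-term decomposition.)
Upper bound — finding two terms. Write S_k = T[:,:,k] for the frontal slices: S₀ = [[-6, -6, -6], [-6, -6, -6], [-2, -2, -2]], S₁ = [[9, 9, 9], [6, 6, 12], [6, 6, 0]], S₂ = [[-6, -6, -6], [-9, -9, -3], [1, 1, -5]].
If T = a₁ ⊗ b₁ ⊗ c₁ + a₂ ⊗ b₂ ⊗ c₂ then each S_k = c₁[k]·a₁b₁ᵀ + c₂[k]·a₂b₂ᵀ. S₀ and S₁ are linearly independent, so a₁b₁ᵀ and a₂b₂ᵀ must span the same plane of matrices: they are the rank-1 matrices of the form x·S₀ + y·S₁.
The 2×2 minor of x·S₀ + y·S₁ on rows {0,1}, columns {0,2} is −36·xy + 54·y² = (-18)·(2·x − 3·y)(y), vanishing at (x:y) = (3:2) and (1:0).
M₁ = 3·S₀ + 2·S₁ = [[0, 0, 0], [-6, -6, 6], [6, 6, -6]] = (-6)·[0, 1, -1][1, 1, -1]ᵀ and M₂ = S₀ = [[-6, -6, -6], [-6, -6, -6], [-2, -2, -2]] = (-2)·[3, 3, 1][1, 1, 1]ᵀ, so take a₁ = [0, 1, -1], b₁ = [1, 1, -1], a₂ = [3, 3, 1], b₂ = [1, 1, 1].
Each slice is an integer combination of E₁ = a₁b₁ᵀ and E₂ = a₂b₂ᵀ: S₀ = −2·E₂, S₁ = −3·E₁ + 3·E₂, S₂ = −3·E₁ − 2·E₂; reading off coefficients, c₁ = [0, -3, -3] and c₂ = [-2, 3, -2].
Hence T = [0, 1, -1] ⊗ [1, 1, -1] ⊗ [0, -3, -3] + [3, 3, 1] ⊗ [1, 1, 1] ⊗ [-2, 3, -2], so rank(T) ≤ 2.
These bounds meet, so rank(T) = 2.

2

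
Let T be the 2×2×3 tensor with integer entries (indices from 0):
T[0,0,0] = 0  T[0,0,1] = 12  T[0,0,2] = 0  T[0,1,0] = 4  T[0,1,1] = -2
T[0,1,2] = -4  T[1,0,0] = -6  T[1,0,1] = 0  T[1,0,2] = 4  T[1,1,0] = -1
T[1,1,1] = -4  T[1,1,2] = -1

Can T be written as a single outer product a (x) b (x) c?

No

The mode-3 unfolding of T (rows indexed by k, columns by (i,j) = (0,0), (0,1), (1,0), (1,1)) is [[0, 4, -6, -1], [12, -2, 0, -4], [0, -4, 4, -1]].
There the 3×3 minor on rows k ∈ {0, 1, 2}, columns (i,j) ∈ {(0,0), (0,1), (1,0)} is det [[0, 4, -6], [12, -2, 0], [0, -4, 4]] = 96 ≠ 0, so this unfolding has rank ≥ 3; CP rank is at least every unfolding rank, so rank(T) ≥ 3.
In particular rank(T) ≥ 3 > 1, so T is not rank-1.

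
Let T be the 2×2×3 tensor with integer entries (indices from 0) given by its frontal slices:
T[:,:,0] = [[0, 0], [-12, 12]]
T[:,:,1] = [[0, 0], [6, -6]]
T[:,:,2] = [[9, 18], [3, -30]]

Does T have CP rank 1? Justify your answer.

The mode-1 unfolding of T (rows indexed by i, columns by (j,k) = (0,0), (0,1), (0,2), (1,0), (1,1), (1,2)) is [[0, 0, 9, 0, 0, 18], [-12, 6, 3, 12, -6, -30]].
There the 2×2 minor on rows i ∈ {0, 1}, columns (j,k) ∈ {(0,0), (0,2)} is det [[0, 9], [-12, 3]] = 108 ≠ 0, so this unfolding has rank ≥ 2; CP rank is at least every unfolding rank, so rank(T) ≥ 2.
In particular rank(T) ≥ 2 > 1, so T is not rank-1.

No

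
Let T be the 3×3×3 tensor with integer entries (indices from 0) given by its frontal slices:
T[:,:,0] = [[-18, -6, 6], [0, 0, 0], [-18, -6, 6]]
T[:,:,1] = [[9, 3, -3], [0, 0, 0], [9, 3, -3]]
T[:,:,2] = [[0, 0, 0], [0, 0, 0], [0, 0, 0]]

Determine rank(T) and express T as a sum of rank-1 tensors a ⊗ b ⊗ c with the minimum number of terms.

Lower bound: T ≠ 0 (e.g. T[0,0,0] = -18), so rank(T) ≥ 1.
Upper bound: if T = a ⊗ b ⊗ c then every fibre of T is a multiple of the corresponding factor, so read the factors off the fibres through the nonzero entry T[0,0,0] = -18.
The mode-1 fibre T[:,0,0] = [-18, 0, -18] gives a = [1, 0, 1] (primitive direction); the mode-2 fibre T[0,:,0] = [-18, -6, 6] gives b = [3, 1, -1]; then c[k] = T[0,0,k] / (a[0]·b[0]) = [-18, 9, 0] / 3 = [-6, 3, 0].
Expanding [1, 0, 1] ⊗ [3, 1, -1] ⊗ [-6, 3, 0] reproduces all 27 entries of T, so T = [1, 0, 1] ⊗ [3, 1, -1] ⊗ [-6, 3, 0] and rank(T) ≤ 1.
These bounds meet, so rank(T) = 1.
Check entry T[1,1,0] = 0: (0)·(1)·(-6) = 0.

rank(T) = 1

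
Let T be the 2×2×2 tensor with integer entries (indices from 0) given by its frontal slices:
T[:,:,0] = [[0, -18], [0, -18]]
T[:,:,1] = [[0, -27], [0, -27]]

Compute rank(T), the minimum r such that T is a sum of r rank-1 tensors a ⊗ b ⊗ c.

1

Lower bound: T ≠ 0 (e.g. T[0,1,0] = -18), so rank(T) ≥ 1.
Upper bound: the mode-1 fibre T[:,1,0] = [-18, -18] gives a = [1, 1] (primitive direction); the mode-2 fibre T[0,:,0] = [0, -18] gives b = [0, 1]; then c[k] = T[0,1,k] / (a[0]·b[1]) = [-18, -27] / 1 = [-18, -27].
Expanding [1, 1] ⊗ [0, 1] ⊗ [-18, -27] reproduces all 8 entries of T, so T = [1, 1] ⊗ [0, 1] ⊗ [-18, -27] and rank(T) ≤ 1.
These bounds meet, so rank(T) = 1.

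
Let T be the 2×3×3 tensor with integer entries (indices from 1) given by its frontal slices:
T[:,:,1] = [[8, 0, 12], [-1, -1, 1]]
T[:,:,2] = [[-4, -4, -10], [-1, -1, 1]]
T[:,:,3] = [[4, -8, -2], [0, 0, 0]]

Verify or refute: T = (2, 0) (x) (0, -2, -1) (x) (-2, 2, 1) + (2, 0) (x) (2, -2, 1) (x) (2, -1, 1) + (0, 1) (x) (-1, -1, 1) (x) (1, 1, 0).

Reconstruct entry (1,3,1) from the claimed factors: Σₗ aₗ[1]bₗ[3]cₗ[1] = (2)·(-1)·(-2) + (2)·(1)·(2) + (0)·(1)·(1) = 8, but T[1,3,1] = 12. The claim is false.

No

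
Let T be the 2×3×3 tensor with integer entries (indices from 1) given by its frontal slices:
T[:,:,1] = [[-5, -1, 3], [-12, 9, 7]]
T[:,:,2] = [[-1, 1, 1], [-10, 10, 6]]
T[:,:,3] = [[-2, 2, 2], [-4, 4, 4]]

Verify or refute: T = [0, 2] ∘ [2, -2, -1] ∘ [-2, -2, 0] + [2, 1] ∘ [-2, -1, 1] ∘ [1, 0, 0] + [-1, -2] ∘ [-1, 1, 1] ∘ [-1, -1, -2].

Reconstruct entrywise from the claimed factors. For example, T[2,2,1] = 9 and Σₗ aₗ[2]bₗ[2]cₗ[1] = (2)·(-2)·(-2) + (1)·(-1)·(1) + (-2)·(1)·(-1) = 9; checking all 18 entries, every one matches. The claim holds.

Yes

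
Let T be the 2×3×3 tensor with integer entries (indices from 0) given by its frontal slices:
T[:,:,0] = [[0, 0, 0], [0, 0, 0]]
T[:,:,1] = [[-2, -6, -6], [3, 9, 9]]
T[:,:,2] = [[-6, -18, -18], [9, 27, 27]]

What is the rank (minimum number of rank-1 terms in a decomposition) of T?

1

Lower bound: T ≠ 0 (e.g. T[0,0,1] = -2), so rank(T) ≥ 1.
Upper bound: if T = a ⊗ b ⊗ c then every fibre of T is a multiple of the corresponding factor, so read the factors off the fibres through the nonzero entry T[0,0,1] = -2.
The mode-1 fibre T[:,0,1] = [-2, 3] gives a = (2, -3) (primitive direction); the mode-2 fibre T[0,:,1] = [-2, -6, -6] gives b = (1, 3, 3); then c[k] = T[0,0,k] / (a[0]·b[0]) = [0, -2, -6] / 2 = (0, -1, -3).
Expanding (2, -3) ⊗ (1, 3, 3) ⊗ (0, -1, -3) reproduces all 18 entries of T, so T = (2, -3) ⊗ (1, 3, 3) ⊗ (0, -1, -3) and rank(T) ≤ 1.
These bounds meet, so rank(T) = 1.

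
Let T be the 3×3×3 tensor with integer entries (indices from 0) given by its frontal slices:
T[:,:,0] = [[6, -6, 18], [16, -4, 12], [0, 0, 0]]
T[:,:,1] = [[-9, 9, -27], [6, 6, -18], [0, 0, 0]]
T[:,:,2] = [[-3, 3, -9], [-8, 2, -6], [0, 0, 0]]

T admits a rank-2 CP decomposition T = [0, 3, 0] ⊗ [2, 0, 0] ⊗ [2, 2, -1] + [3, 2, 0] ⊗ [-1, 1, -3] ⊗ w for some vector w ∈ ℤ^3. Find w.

Subtract the known terms from T to get the rank-1 residual R = [3, 2, 0] ⊗ [-1, 1, -3] ⊗ w, so R[i,j,k] = a[i]·b[j]·w[k]. Pick indices with nonzero a[0]·b[0] = (3)·(-1) = -3. Only the fibre through (0,0,·) is needed: R[0,0,:] = T[0,0,:] − Σₗ aₗ[0]bₗ[0]cₗ = [6, -9, -3] − (0)·(2)·[2, 2, -1] = [6, -9, -3]. Then w[k] = R[0,0,k] / -3 for each k, giving w = [6, -9, -3] / -3 = [-2, 3, 1].

w = [-2, 3, 1]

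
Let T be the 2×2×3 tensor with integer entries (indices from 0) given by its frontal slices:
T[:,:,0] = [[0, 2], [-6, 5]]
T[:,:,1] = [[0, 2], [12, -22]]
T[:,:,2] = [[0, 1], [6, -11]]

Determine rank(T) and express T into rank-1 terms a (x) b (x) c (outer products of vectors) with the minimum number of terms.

Lower bound: the mode-3 unfolding of T (rows indexed by k, columns by (i,j) = (0,0), (0,1), (1,0), (1,1)) is [[0, 2, -6, 5], [0, 2, 12, -22], [0, 1, 6, -11]].
There the 2×2 minor on rows k ∈ {0, 1}, columns (i,j) ∈ {(0,1), (1,0)} is det [[2, -6], [2, 12]] = 36 ≠ 0, so this unfolding has rank ≥ 2; CP rank is at least every unfolding rank, so rank(T) ≥ 2. (Unfolding ranks only ever bound the CP rank from below — rank(T) can be strictly larger than all of them — so the matching upper bound has to come from an explicit 2-term decomposition.)
Upper bound — finding two terms. Write S_k = T[:,:,k] for the frontal slices: S₀ = [[0, 2], [-6, 5]], S₁ = [[0, 2], [12, -22]], S₂ = [[0, 1], [6, -11]].
If T = a₁ (x) b₁ (x) c₁ + a₂ (x) b₂ (x) c₂ then each S_k = c₁[k]·a₁b₁ᵀ + c₂[k]·a₂b₂ᵀ. S₀ and S₁ are linearly independent, so a₁b₁ᵀ and a₂b₂ᵀ must span the same plane of matrices: they are the rank-1 matrices of the form x·S₀ + y·S₁.
det(x·S₀ + y·S₁) is 12·x² − 12·xy − 24·y² = 12·(x − 2·y)(x + y), vanishing at (x:y) = (2:1) and (1:-1).
M₁ = 2·S₀ + S₁ = [[0, 6], [0, -12]] = 6·[1, -2][0, 1]ᵀ and M₂ = S₀ − S₁ = [[0, 0], [-18, 27]] = (-9)·[0, 1][2, -3]ᵀ, so take a₁ = [1, -2], b₁ = [0, 1], a₂ = [0, 1], b₂ = [2, -3].
Each slice is an integer combination of E₁ = a₁b₁ᵀ and E₂ = a₂b₂ᵀ: S₀ = 2·E₁ − 3·E₂, S₁ = 2·E₁ + 6·E₂, S₂ = E₁ + 3·E₂; reading off coefficients, c₁ = [2, 2, 1] and c₂ = [-3, 6, 3].
Hence T = [1, -2] (x) [0, 1] (x) [2, 2, 1] + [0, 1] (x) [2, -3] (x) [-3, 6, 3], so rank(T) ≤ 2.
These bounds meet, so rank(T) = 2.
Check entry T[0,1,1] = 2: (1)·(1)·(2) + (0)·(-3)·(6) = 2.

rank(T) = 2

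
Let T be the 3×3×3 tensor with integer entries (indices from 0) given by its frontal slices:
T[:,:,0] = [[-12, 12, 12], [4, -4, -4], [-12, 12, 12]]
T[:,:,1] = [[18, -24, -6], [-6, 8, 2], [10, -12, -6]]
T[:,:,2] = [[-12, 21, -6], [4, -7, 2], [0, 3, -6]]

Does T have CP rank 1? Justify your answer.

The mode-1 unfolding of T (rows indexed by i, columns by (j,k) = (0,0), (0,1), (0,2), (1,0), (1,1), (1,2), (2,0), (2,1), (2,2)) is [[-12, 18, -12, 12, -24, 21, 12, -6, -6], [4, -6, 4, -4, 8, -7, -4, 2, 2], [-12, 10, 0, 12, -12, 3, 12, -6, -6]].
There the 2×2 minor on rows i ∈ {0, 2}, columns (j,k) ∈ {(0,0), (0,1)} is det [[-12, 18], [-12, 10]] = 96 ≠ 0, so this unfolding has rank ≥ 2; CP rank is at least every unfolding rank, so rank(T) ≥ 2.
In particular rank(T) ≥ 2 > 1, so T is not rank-1.

No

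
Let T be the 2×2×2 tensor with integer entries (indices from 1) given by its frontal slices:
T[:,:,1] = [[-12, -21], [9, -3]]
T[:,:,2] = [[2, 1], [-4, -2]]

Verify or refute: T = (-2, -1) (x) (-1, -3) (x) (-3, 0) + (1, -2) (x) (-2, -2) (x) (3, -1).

No

Reconstruct entry (1,2,1) from the claimed factors: Σₗ aₗ[1]bₗ[2]cₗ[1] = (-2)·(-3)·(-3) + (1)·(-2)·(3) = -24, but T[1,2,1] = -21. The claim is false.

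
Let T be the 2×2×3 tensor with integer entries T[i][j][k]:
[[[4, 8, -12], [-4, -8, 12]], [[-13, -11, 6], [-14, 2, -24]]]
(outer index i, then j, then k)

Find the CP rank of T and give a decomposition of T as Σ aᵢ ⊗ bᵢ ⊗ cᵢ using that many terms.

rank(T) = 2

Lower bound: the mode-2 unfolding of T (rows indexed by j, columns by (i,k) = (0,0), (0,1), (0,2), (1,0), (1,1), (1,2)) is [[4, 8, -12, -13, -11, 6], [-4, -8, 12, -14, 2, -24]].
There the 2×2 minor on rows j ∈ {0, 1}, columns (i,k) ∈ {(0,0), (1,0)} is det [[4, -13], [-4, -14]] = -108 ≠ 0, so this unfolding has rank ≥ 2; CP rank is at least every unfolding rank, so rank(T) ≥ 2. (Unfolding ranks only ever bound the CP rank from below — rank(T) can be strictly larger than all of them — so the matching upper bound has to come from an explicit 2-term decomposition.)
Upper bound — finding two terms. Write S_k = T[:,:,k] for the frontal slices: S₀ = [[4, -4], [-13, -14]], S₁ = [[8, -8], [-11, 2]], S₂ = [[-12, 12], [6, -24]].
If T = a₁ ⊗ b₁ ⊗ c₁ + a₂ ⊗ b₂ ⊗ c₂ then each S_k = c₁[k]·a₁b₁ᵀ + c₂[k]·a₂b₂ᵀ. S₀ and S₁ are linearly independent, so a₁b₁ᵀ and a₂b₂ᵀ must span the same plane of matrices: they are the rank-1 matrices of the form x·S₀ + y·S₁.
det(x·S₀ + y·S₁) is −108·x² − 252·xy − 72·y² = (-36)·(x + 2·y)(3·x + y), vanishing at (x:y) = (2:-1) and (1:-3).
M₁ = 2·S₀ − S₁ = [[0, 0], [-15, -30]] = (-15)·[0, 1][1, 2]ᵀ and M₂ = S₀ − 3·S₁ = [[-20, 20], [20, -20]] = (-20)·[1, -1][1, -1]ᵀ, so take a₁ = [0, 1], b₁ = [1, 2], a₂ = [1, -1], b₂ = [1, -1].
Each slice is an integer combination of E₁ = a₁b₁ᵀ and E₂ = a₂b₂ᵀ: S₀ = −9·E₁ + 4·E₂, S₁ = −3·E₁ + 8·E₂, S₂ = −6·E₁ − 12·E₂; reading off coefficients, c₁ = [-9, -3, -6] and c₂ = [4, 8, -12].
Hence T = [0, 1] ⊗ [1, 2] ⊗ [-9, -3, -6] + [1, -1] ⊗ [1, -1] ⊗ [4, 8, -12], so rank(T) ≤ 2.
These bounds meet, so rank(T) = 2.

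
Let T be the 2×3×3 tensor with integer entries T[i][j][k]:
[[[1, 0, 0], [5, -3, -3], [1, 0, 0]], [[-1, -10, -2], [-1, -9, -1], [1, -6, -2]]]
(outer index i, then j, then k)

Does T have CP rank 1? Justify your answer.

The mode-3 unfolding of T (rows indexed by k, columns by (i,j) = (0,0), (0,1), (0,2), (1,0), (1,1), (1,2)) is [[1, 5, 1, -1, -1, 1], [0, -3, 0, -10, -9, -6], [0, -3, 0, -2, -1, -2]].
There the 3×3 minor on rows k ∈ {0, 1, 2}, columns (i,j) ∈ {(0,0), (0,1), (1,0)} is det [[1, 5, -1], [0, -3, -10], [0, -3, -2]] = -24 ≠ 0, so this unfolding has rank ≥ 3; CP rank is at least every unfolding rank, so rank(T) ≥ 3.
In particular rank(T) ≥ 3 > 1, so T is not rank-1.

No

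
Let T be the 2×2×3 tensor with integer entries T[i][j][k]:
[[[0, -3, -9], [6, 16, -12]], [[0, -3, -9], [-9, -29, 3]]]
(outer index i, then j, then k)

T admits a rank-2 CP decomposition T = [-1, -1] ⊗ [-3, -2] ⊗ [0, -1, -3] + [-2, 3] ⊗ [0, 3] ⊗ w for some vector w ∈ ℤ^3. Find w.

w = [-1, -3, 1]

Subtract the known terms from T to get the rank-1 residual R = [-2, 3] ⊗ [0, 3] ⊗ w, so R[i,j,k] = a[i]·b[j]·w[k]. Pick indices with nonzero a[0]·b[1] = (-2)·(3) = -6. Only the fibre through (0,1,·) is needed: R[0,1,:] = T[0,1,:] − Σₗ aₗ[0]bₗ[1]cₗ = [6, 16, -12] − (-1)·(-2)·[0, -1, -3] = [6, 18, -6]. Then w[k] = R[0,1,k] / -6 for each k, giving w = [6, 18, -6] / -6 = [-1, -3, 1].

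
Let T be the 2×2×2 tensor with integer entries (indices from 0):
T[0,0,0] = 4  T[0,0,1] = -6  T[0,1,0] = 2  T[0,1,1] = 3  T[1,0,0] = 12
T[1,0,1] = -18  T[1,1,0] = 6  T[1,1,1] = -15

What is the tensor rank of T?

2

Lower bound: the mode-2 unfolding of T (rows indexed by j, columns by (i,k) = (0,0), (0,1), (1,0), (1,1)) is [[4, -6, 12, -18], [2, 3, 6, -15]].
There the 2×2 minor on rows j ∈ {0, 1}, columns (i,k) ∈ {(0,0), (0,1)} is det [[4, -6], [2, 3]] = 24 ≠ 0, so this unfolding has rank ≥ 2; CP rank is at least every unfolding rank, so rank(T) ≥ 2. (Flattening ranks never certify an upper bound on CP rank; for that we must actually write T with 2 rank-1 terms.)
Upper bound — finding two terms. Write S_k = T[:,:,k] for the frontal slices: S₀ = [[4, 2], [12, 6]], S₁ = [[-6, 3], [-18, -15]].
If T = a₁ ∘ b₁ ∘ c₁ + a₂ ∘ b₂ ∘ c₂ then each S_k = c₁[k]·a₁b₁ᵀ + c₂[k]·a₂b₂ᵀ. S₀ and S₁ are linearly independent, so a₁b₁ᵀ and a₂b₂ᵀ must span the same plane of matrices: they are the rank-1 matrices of the form x·S₀ + y·S₁.
det(x·S₀ + y·S₁) is −96·xy + 144·y² = (-48)·(2·x − 3·y)(y), vanishing at (x:y) = (3:2) and (1:0).
M₁ = 3·S₀ + 2·S₁ = [[0, 12], [0, -12]] = 12·[1, -1][0, 1]ᵀ and M₂ = S₀ = [[4, 2], [12, 6]] = 2·[1, 3][2, 1]ᵀ, so take a₁ = [1, -1], b₁ = [0, 1], a₂ = [1, 3], b₂ = [2, 1].
Each slice is an integer combination of E₁ = a₁b₁ᵀ and E₂ = a₂b₂ᵀ: S₀ = 2·E₂, S₁ = 6·E₁ − 3·E₂; reading off coefficients, c₁ = [0, 6] and c₂ = [2, -3].
Hence T = [1, -1] ∘ [0, 1] ∘ [0, 6] + [1, 3] ∘ [2, 1] ∘ [2, -3], so rank(T) ≤ 2.
These bounds meet, so rank(T) = 2.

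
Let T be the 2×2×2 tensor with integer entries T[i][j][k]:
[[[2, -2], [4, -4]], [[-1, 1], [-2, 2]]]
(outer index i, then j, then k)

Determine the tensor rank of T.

1

Lower bound: T ≠ 0 (e.g. T[0,0,0] = 2), so rank(T) ≥ 1.
Upper bound: if T = a ⊗ b ⊗ c then every fibre of T is a multiple of the corresponding factor, so read the factors off the fibres through the nonzero entry T[0,0,0] = 2.
The mode-1 fibre T[:,0,0] = [2, -1] gives a = (2, -1) (primitive direction); the mode-2 fibre T[0,:,0] = [2, 4] gives b = (1, 2); then c[k] = T[0,0,k] / (a[0]·b[0]) = [2, -2] / 2 = (1, -1).
Expanding (2, -1) ⊗ (1, 2) ⊗ (1, -1) reproduces all 8 entries of T, so T = (2, -1) ⊗ (1, 2) ⊗ (1, -1) and rank(T) ≤ 1.
These bounds meet, so rank(T) = 1.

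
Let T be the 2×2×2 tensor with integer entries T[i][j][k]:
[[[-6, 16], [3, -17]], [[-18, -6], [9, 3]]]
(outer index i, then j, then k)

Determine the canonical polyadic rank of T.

Lower bound: the mode-3 unfolding of T (rows indexed by k, columns by (i,j) = (0,0), (0,1), (1,0), (1,1)) is [[-6, 3, -18, 9], [16, -17, -6, 3]].
There the 2×2 minor on rows k ∈ {0, 1}, columns (i,j) ∈ {(0,0), (0,1)} is det [[-6, 3], [16, -17]] = 54 ≠ 0, so this unfolding has rank ≥ 2; CP rank is at least every unfolding rank, so rank(T) ≥ 2. (Flattening ranks never certify an upper bound on CP rank; for that we must actually write T with 2 rank-1 terms.)
Upper bound — finding two terms. Write S_k = T[:,:,k] for the frontal slices: S₀ = [[-6, 3], [-18, 9]], S₁ = [[16, -17], [-6, 3]].
If T = a₁ ⊗ b₁ ⊗ c₁ + a₂ ⊗ b₂ ⊗ c₂ then each S_k = c₁[k]·a₁b₁ᵀ + c₂[k]·a₂b₂ᵀ. S₀ and S₁ are linearly independent, so a₁b₁ᵀ and a₂b₂ᵀ must span the same plane of matrices: they are the rank-1 matrices of the form x·S₀ + y·S₁.
det(x·S₀ + y·S₁) is −162·xy − 54·y² = (-54)·(y)(3·x + y), vanishing at (x:y) = (1:0) and (1:-3).
M₁ = S₀ = [[-6, 3], [-18, 9]] = (-3)·[1, 3][2, -1]ᵀ and M₂ = S₀ − 3·S₁ = [[-54, 54], [0, 0]] = (-54)·[1, 0][1, -1]ᵀ, so take a₁ = [1, 3], b₁ = [2, -1], a₂ = [1, 0], b₂ = [1, -1].
Each slice is an integer combination of E₁ = a₁b₁ᵀ and E₂ = a₂b₂ᵀ: S₀ = −3·E₁, S₁ = −E₁ + 18·E₂; reading off coefficients, c₁ = [-3, -1] and c₂ = [0, 18].
Hence T = [1, 3] ⊗ [2, -1] ⊗ [-3, -1] + [1, 0] ⊗ [1, -1] ⊗ [0, 18], so rank(T) ≤ 2.
These bounds meet, so rank(T) = 2.
Check entry T[1,0,0] = -18: (3)·(2)·(-3) + (0)·(1)·(0) = -18.

2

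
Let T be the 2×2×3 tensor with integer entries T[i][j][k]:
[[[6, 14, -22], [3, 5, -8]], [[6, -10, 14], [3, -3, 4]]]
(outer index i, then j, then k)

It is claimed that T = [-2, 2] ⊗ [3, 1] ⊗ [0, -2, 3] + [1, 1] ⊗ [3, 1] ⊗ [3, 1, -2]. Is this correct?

No

Reconstruct entry (0,0,0) from the claimed factors: Σₗ aₗ[0]bₗ[0]cₗ[0] = (-2)·(3)·(0) + (1)·(3)·(3) = 9, but T[0,0,0] = 6. The claim is false.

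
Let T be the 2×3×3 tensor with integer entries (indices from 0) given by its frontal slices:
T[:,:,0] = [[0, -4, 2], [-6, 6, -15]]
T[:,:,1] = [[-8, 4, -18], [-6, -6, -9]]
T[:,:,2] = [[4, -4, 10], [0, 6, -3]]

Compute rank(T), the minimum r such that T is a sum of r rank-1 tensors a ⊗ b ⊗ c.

Lower bound: the mode-3 unfolding of T (rows indexed by k, columns by (i,j) = (0,0), (0,1), (0,2), (1,0), (1,1), (1,2)) is [[0, -4, 2, -6, 6, -15], [-8, 4, -18, -6, -6, -9], [4, -4, 10, 0, 6, -3]].
There the 2×2 minor on rows k ∈ {0, 1}, columns (i,j) ∈ {(0,0), (0,1)} is det [[0, -4], [-8, 4]] = -32 ≠ 0, so this unfolding has rank ≥ 2; CP rank is at least every unfolding rank, so rank(T) ≥ 2. (Flattening ranks never certify an upper bound on CP rank; for that we must actually write T with 2 rank-1 terms.)
Upper bound — finding two terms. Write S_k = T[:,:,k] for the frontal slices: S₀ = [[0, -4, 2], [-6, 6, -15]], S₁ = [[-8, 4, -18], [-6, -6, -9]], S₂ = [[4, -4, 10], [0, 6, -3]].
If T = a₁ ⊗ b₁ ⊗ c₁ + a₂ ⊗ b₂ ⊗ c₂ then each S_k = c₁[k]·a₁b₁ᵀ + c₂[k]·a₂b₂ᵀ. S₀ and S₁ are linearly independent, so a₁b₁ᵀ and a₂b₂ᵀ must span the same plane of matrices: they are the rank-1 matrices of the form x·S₀ + y·S₁.
The 2×2 minor of x·S₀ + y·S₁ on rows {0,1}, columns {0,1} is −24·x² − 48·xy + 72·y² = (-24)·(x + 3·y)(x − y), vanishing at (x:y) = (3:-1) and (1:1).
M₁ = 3·S₀ − S₁ = [[8, -16, 24], [-12, 24, -36]] = 4·(2, -3)(1, -2, 3)ᵀ and M₂ = S₀ + S₁ = [[-8, 0, -16], [-12, 0, -24]] = (-4)·(2, 3)(1, 0, 2)ᵀ, so take a₁ = (2, -3), b₁ = (1, -2, 3), a₂ = (2, 3), b₂ = (1, 0, 2).
Each slice is an integer combination of E₁ = a₁b₁ᵀ and E₂ = a₂b₂ᵀ: S₀ = E₁ − E₂, S₁ = −E₁ − 3·E₂, S₂ = E₁ + E₂; reading off coefficients, c₁ = (1, -1, 1) and c₂ = (-1, -3, 1).
Hence T = (2, -3) ⊗ (1, -2, 3) ⊗ (1, -1, 1) + (2, 3) ⊗ (1, 0, 2) ⊗ (-1, -3, 1), so rank(T) ≤ 2.
These bounds meet, so rank(T) = 2.

2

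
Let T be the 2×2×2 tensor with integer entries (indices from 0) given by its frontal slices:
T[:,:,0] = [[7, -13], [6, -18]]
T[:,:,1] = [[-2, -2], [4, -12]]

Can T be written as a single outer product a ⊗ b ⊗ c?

The mode-3 unfolding of T (rows indexed by k, columns by (i,j) = (0,0), (0,1), (1,0), (1,1)) is [[7, -13, 6, -18], [-2, -2, 4, -12]].
There the 2×2 minor on rows k ∈ {0, 1}, columns (i,j) ∈ {(0,0), (0,1)} is det [[7, -13], [-2, -2]] = -40 ≠ 0, so this unfolding has rank ≥ 2; CP rank is at least every unfolding rank, so rank(T) ≥ 2.
In particular rank(T) ≥ 2 > 1, so T is not rank-1.

No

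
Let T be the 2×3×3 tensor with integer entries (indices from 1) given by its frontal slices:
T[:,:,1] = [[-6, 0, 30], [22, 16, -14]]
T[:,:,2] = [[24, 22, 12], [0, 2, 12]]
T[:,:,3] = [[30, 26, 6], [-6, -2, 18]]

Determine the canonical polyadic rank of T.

2

Lower bound: the mode-3 unfolding of T (rows indexed by k, columns by (i,j) = (1,1), (1,2), (1,3), (2,1), (2,2), (2,3)) is [[-6, 0, 30, 22, 16, -14], [24, 22, 12, 0, 2, 12], [30, 26, 6, -6, -2, 18]].
There the 2×2 minor on rows k ∈ {1, 2}, columns (i,j) ∈ {(1,1), (1,2)} is det [[-6, 0], [24, 22]] = -132 ≠ 0, so this unfolding has rank ≥ 2; CP rank is at least every unfolding rank, so rank(T) ≥ 2. (Flattening ranks never certify an upper bound on CP rank; for that we must actually write T with 2 rank-1 terms.)
Upper bound — finding two terms. Write S_k = T[:,:,k] for the frontal slices: S₁ = [[-6, 0, 30], [22, 16, -14]], S₂ = [[24, 22, 12], [0, 2, 12]], S₃ = [[30, 26, 6], [-6, -2, 18]].
If T = a₁ (x) b₁ (x) c₁ + a₂ (x) b₂ (x) c₂ then each S_k = c₁[k]·a₁b₁ᵀ + c₂[k]·a₂b₂ᵀ. S₁ and S₂ are linearly independent, so a₁b₁ᵀ and a₂b₂ᵀ must span the same plane of matrices: they are the rank-1 matrices of the form x·S₁ + y·S₂.
The 2×2 minor of x·S₁ + y·S₂ on rows {1,2}, columns {1,2} is −96·x² − 112·xy + 48·y² = (-16)·(2·x + 3·y)(3·x − y), vanishing at (x:y) = (3:-2) and (1:3).
M₁ = 3·S₁ − 2·S₂ = [[-66, -44, 66], [66, 44, -66]] = (-22)·[1, -1][3, 2, -3]ᵀ and M₂ = S₁ + 3·S₂ = [[66, 66, 66], [22, 22, 22]] = 22·[3, 1][1, 1, 1]ᵀ, so take a₁ = [1, -1], b₁ = [3, 2, -3], a₂ = [3, 1], b₂ = [1, 1, 1].
Each slice is an integer combination of E₁ = a₁b₁ᵀ and E₂ = a₂b₂ᵀ: S₁ = −6·E₁ + 4·E₂, S₂ = 2·E₁ + 6·E₂, S₃ = 4·E₁ + 6·E₂; reading off coefficients, c₁ = [-6, 2, 4] and c₂ = [4, 6, 6].
Hence T = [1, -1] (x) [3, 2, -3] (x) [-6, 2, 4] + [3, 1] (x) [1, 1, 1] (x) [4, 6, 6], so rank(T) ≤ 2.
These bounds meet, so rank(T) = 2.
Check entry T[2,3,1] = -14: (-1)·(-3)·(-6) + (1)·(1)·(4) = -14.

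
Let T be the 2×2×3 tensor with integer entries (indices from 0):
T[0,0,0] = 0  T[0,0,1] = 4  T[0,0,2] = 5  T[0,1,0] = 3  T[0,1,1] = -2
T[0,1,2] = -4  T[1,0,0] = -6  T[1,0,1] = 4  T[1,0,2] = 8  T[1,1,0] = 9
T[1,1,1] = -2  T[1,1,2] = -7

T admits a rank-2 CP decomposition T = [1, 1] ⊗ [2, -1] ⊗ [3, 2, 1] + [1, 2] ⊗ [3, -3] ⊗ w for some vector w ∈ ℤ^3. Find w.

w = [-2, 0, 1]

Subtract the known terms from T to get the rank-1 residual R = [1, 2] ⊗ [3, -3] ⊗ w, so R[i,j,k] = a[i]·b[j]·w[k]. Pick indices with nonzero a[0]·b[0] = (1)·(3) = 3. Only the fibre through (0,0,·) is needed: R[0,0,:] = T[0,0,:] − Σₗ aₗ[0]bₗ[0]cₗ = [0, 4, 5] − (1)·(2)·[3, 2, 1] = [-6, 0, 3]. Then w[k] = R[0,0,k] / 3 for each k, giving w = [-6, 0, 3] / 3 = [-2, 0, 1].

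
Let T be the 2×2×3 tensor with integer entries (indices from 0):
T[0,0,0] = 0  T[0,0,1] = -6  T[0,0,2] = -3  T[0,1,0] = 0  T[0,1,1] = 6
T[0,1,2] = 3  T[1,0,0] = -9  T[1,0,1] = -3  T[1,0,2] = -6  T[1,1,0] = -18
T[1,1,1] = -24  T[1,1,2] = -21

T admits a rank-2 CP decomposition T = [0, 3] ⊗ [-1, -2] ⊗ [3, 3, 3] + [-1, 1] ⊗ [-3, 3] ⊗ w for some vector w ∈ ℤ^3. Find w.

w = [0, -2, -1]

Subtract the known terms from T to get the rank-1 residual R = [-1, 1] ⊗ [-3, 3] ⊗ w, so R[i,j,k] = a[i]·b[j]·w[k]. Pick indices with nonzero a[0]·b[0] = (-1)·(-3) = 3. Only the fibre through (0,0,·) is needed: R[0,0,:] = T[0,0,:] − Σₗ aₗ[0]bₗ[0]cₗ = [0, -6, -3] − (0)·(-1)·[3, 3, 3] = [0, -6, -3]. Then w[k] = R[0,0,k] / 3 for each k, giving w = [0, -6, -3] / 3 = [0, -2, -1].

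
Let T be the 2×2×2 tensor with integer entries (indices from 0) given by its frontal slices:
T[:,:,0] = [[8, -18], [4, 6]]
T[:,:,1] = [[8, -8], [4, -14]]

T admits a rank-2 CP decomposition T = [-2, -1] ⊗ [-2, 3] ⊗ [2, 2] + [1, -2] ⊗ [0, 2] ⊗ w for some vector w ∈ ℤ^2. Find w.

w = [-3, 2]

Subtract the known terms from T to get the rank-1 residual R = [1, -2] ⊗ [0, 2] ⊗ w, so R[i,j,k] = a[i]·b[j]·w[k]. Pick indices with nonzero a[0]·b[1] = (1)·(2) = 2. Only the fibre through (0,1,·) is needed: R[0,1,:] = T[0,1,:] − Σₗ aₗ[0]bₗ[1]cₗ = [-18, -8] − (-2)·(3)·[2, 2] = [-6, 4]. Then w[k] = R[0,1,k] / 2 for each k, giving w = [-6, 4] / 2 = [-3, 2].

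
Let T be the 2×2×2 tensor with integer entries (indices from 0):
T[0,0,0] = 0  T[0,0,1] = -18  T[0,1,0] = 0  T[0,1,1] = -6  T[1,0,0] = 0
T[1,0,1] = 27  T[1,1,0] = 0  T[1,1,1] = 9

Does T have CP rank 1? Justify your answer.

If T = a ⊗ b ⊗ c then every fibre of T is a multiple of the corresponding factor, so read the factors off the fibres through the nonzero entry T[0,0,1] = -18.
The mode-1 fibre T[:,0,1] = [-18, 27] gives a = [2, -3] (primitive direction); the mode-2 fibre T[0,:,1] = [-18, -6] gives b = [3, 1]; then c[k] = T[0,0,k] / (a[0]·b[0]) = [0, -18] / 6 = [0, -3].
Expanding [2, -3] ⊗ [3, 1] ⊗ [0, -3] reproduces all 8 entries of T, so T = [2, -3] ⊗ [3, 1] ⊗ [0, -3] and rank(T) ≤ 1.
Equivalently every frontal slice T[:,:,k] is c[k] times the rank-1 matrix [2, -3] ⊗ [3, 1]. So T has rank 1 (it is nonzero).

Yes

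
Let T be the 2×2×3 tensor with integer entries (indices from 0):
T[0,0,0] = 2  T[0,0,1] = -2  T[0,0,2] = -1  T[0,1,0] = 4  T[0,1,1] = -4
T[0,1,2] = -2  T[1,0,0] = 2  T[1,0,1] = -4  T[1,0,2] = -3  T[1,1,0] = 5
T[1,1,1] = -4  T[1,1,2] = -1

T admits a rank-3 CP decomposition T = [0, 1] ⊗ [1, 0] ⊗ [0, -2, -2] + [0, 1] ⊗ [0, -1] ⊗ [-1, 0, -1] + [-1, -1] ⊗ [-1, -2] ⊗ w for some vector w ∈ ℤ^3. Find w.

Subtract the known terms from T to get the rank-1 residual R = [-1, -1] ⊗ [-1, -2] ⊗ w, so R[i,j,k] = a[i]·b[j]·w[k]. Pick indices with nonzero a[0]·b[0] = (-1)·(-1) = 1. Only the fibre through (0,0,·) is needed: R[0,0,:] = T[0,0,:] − Σₗ aₗ[0]bₗ[0]cₗ = [2, -2, -1] − (0)·(1)·[0, -2, -2] − (0)·(0)·[-1, 0, -1] = [2, -2, -1]. Then w[k] = R[0,0,k] / 1 for each k, giving w = [2, -2, -1] / 1 = [2, -2, -1].

w = [2, -2, -1]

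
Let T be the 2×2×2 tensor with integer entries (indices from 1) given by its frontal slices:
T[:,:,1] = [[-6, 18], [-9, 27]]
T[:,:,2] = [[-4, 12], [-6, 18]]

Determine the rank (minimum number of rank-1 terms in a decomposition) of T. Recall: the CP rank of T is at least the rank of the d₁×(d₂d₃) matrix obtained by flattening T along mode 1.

1

Lower bound: T ≠ 0 (e.g. T[1,1,1] = -6), so rank(T) ≥ 1.
Upper bound: if T = a ⊗ b ⊗ c then every fibre of T is a multiple of the corresponding factor, so read the factors off the fibres through the nonzero entry T[1,1,1] = -6.
The mode-1 fibre T[:,1,1] = [-6, -9] gives a = [2, 3] (primitive direction); the mode-2 fibre T[1,:,1] = [-6, 18] gives b = [1, -3]; then c[k] = T[1,1,k] / (a[1]·b[1]) = [-6, -4] / 2 = [-3, -2].
Expanding [2, 3] ⊗ [1, -3] ⊗ [-3, -2] reproduces all 8 entries of T, so T = [2, 3] ⊗ [1, -3] ⊗ [-3, -2] and rank(T) ≤ 1.
These bounds meet, so rank(T) = 1.
Check entry T[1,1,1] = -6: (2)·(1)·(-3) = -6.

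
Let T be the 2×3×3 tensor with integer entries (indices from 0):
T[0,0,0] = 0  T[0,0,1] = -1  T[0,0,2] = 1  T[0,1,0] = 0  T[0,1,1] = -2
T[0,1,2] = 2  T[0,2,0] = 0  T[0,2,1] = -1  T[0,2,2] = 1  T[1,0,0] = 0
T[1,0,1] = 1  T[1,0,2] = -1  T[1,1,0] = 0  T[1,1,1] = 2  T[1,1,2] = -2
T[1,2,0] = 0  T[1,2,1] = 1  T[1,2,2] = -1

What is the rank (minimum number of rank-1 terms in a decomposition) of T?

1

Lower bound: T ≠ 0 (e.g. T[0,0,1] = -1), so rank(T) ≥ 1.
Upper bound: if T = a ⊗ b ⊗ c then every fibre of T is a multiple of the corresponding factor, so read the factors off the fibres through the nonzero entry T[0,0,1] = -1.
The mode-1 fibre T[:,0,1] = [-1, 1] gives a = [1, -1] (primitive direction); the mode-2 fibre T[0,:,1] = [-1, -2, -1] gives b = [1, 2, 1]; then c[k] = T[0,0,k] / (a[0]·b[0]) = [0, -1, 1] / 1 = [0, -1, 1].
Expanding [1, -1] ⊗ [1, 2, 1] ⊗ [0, -1, 1] reproduces all 18 entries of T, so T = [1, -1] ⊗ [1, 2, 1] ⊗ [0, -1, 1] and rank(T) ≤ 1.
These bounds meet, so rank(T) = 1.
Check entry T[1,2,2] = -1: (-1)·(1)·(1) = -1.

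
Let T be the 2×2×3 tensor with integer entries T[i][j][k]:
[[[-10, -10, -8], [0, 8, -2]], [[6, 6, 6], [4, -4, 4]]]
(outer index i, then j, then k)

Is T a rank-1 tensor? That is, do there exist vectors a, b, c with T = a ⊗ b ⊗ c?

No

The mode-3 unfolding of T (rows indexed by k, columns by (i,j) = (0,0), (0,1), (1,0), (1,1)) is [[-10, 0, 6, 4], [-10, 8, 6, -4], [-8, -2, 6, 4]].
There the 3×3 minor on rows k ∈ {0, 1, 2}, columns (i,j) ∈ {(0,0), (0,1), (1,0)} is det [[-10, 0, 6], [-10, 8, 6], [-8, -2, 6]] = -96 ≠ 0, so this unfolding has rank ≥ 3; CP rank is at least every unfolding rank, so rank(T) ≥ 3.
In particular rank(T) ≥ 3 > 1, so T is not rank-1.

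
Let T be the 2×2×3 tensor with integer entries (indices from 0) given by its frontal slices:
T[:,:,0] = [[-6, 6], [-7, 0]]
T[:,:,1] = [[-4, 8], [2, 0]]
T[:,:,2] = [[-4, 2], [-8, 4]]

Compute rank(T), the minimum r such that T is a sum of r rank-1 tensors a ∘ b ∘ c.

Lower bound: the mode-3 unfolding of T (rows indexed by k, columns by (i,j) = (0,0), (0,1), (1,0), (1,1)) is [[-6, 6, -7, 0], [-4, 8, 2, 0], [-4, 2, -8, 4]].
There the 3×3 minor on rows k ∈ {0, 1, 2}, columns (i,j) ∈ {(0,0), (0,1), (1,1)} is det [[-6, 6, 0], [-4, 8, 0], [-4, 2, 4]] = -96 ≠ 0, so this unfolding has rank ≥ 3; CP rank is at least every unfolding rank, so rank(T) ≥ 3. (Flattening ranks never certify an upper bound on CP rank; for that we must actually write T with 3 rank-1 terms.)
Upper bound: T is a sum of 3 rank-1 terms, T = (0, 1) ∘ (0, 1) ∘ (-2, 4, 0) + (1, 2) ∘ (2, -1) ∘ (-2, 0, -2) + (2, -1) ∘ (1, -2) ∘ (-1, -2, 0) (one valid choice — decompositions are not unique — normalised so each a, b is primitive with positive first nonzero entry; check it by expanding all entries), so rank(T) ≤ 3.
These bounds meet, so rank(T) = 3.

3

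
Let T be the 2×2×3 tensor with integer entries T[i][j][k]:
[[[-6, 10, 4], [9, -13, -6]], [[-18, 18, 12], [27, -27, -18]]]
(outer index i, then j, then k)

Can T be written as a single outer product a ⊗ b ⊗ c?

The mode-3 unfolding of T (rows indexed by k, columns by (i,j) = (0,0), (0,1), (1,0), (1,1)) is [[-6, 9, -18, 27], [10, -13, 18, -27], [4, -6, 12, -18]].
There the 2×2 minor on rows k ∈ {0, 1}, columns (i,j) ∈ {(0,0), (0,1)} is det [[-6, 9], [10, -13]] = -12 ≠ 0, so this unfolding has rank ≥ 2; CP rank is at least every unfolding rank, so rank(T) ≥ 2.
In particular rank(T) ≥ 2 > 1, so T is not rank-1.

No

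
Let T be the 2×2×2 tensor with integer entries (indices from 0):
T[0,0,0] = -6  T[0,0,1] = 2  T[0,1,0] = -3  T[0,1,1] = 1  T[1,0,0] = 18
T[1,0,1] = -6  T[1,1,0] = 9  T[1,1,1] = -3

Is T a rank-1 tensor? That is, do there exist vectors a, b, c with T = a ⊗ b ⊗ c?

The mode-1 fibre T[:,0,0] = [-6, 18] gives a = (1, -3) (primitive direction); the mode-2 fibre T[0,:,0] = [-6, -3] gives b = (2, 1); then c[k] = T[0,0,k] / (a[0]·b[0]) = [-6, 2] / 2 = (-3, 1).
Expanding (1, -3) ⊗ (2, 1) ⊗ (-3, 1) reproduces all 8 entries of T, so T = (1, -3) ⊗ (2, 1) ⊗ (-3, 1) and rank(T) ≤ 1.
Equivalently every frontal slice T[:,:,k] is c[k] times the rank-1 matrix (1, -3) ⊗ (2, 1). So T has rank 1 (it is nonzero).

Yes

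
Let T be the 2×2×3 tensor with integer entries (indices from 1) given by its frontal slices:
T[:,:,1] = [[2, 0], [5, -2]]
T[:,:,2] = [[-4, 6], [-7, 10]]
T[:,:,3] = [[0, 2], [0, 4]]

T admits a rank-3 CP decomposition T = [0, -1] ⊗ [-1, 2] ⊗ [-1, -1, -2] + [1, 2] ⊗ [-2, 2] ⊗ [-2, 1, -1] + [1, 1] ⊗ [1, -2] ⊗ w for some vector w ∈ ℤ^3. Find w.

w = [-2, -2, -2]

Subtract the known terms from T to get the rank-1 residual R = [1, 1] ⊗ [1, -2] ⊗ w, so R[i,j,k] = a[i]·b[j]·w[k]. Pick indices with nonzero a[1]·b[1] = (1)·(1) = 1. Only the fibre through (1,1,·) is needed: R[1,1,:] = T[1,1,:] − Σₗ aₗ[1]bₗ[1]cₗ = [2, -4, 0] − (0)·(-1)·[-1, -1, -2] − (1)·(-2)·[-2, 1, -1] = [-2, -2, -2]. Then w[k] = R[1,1,k] / 1 for each k, giving w = [-2, -2, -2] / 1 = [-2, -2, -2].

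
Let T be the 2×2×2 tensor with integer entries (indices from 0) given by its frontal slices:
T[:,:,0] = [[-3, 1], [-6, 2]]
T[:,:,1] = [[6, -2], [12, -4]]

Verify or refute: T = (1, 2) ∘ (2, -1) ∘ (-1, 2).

Reconstruct entry (0,0,0) from the claimed factors: Σₗ aₗ[0]bₗ[0]cₗ[0] = (1)·(2)·(-1) = -2, but T[0,0,0] = -3. The claim is false.

No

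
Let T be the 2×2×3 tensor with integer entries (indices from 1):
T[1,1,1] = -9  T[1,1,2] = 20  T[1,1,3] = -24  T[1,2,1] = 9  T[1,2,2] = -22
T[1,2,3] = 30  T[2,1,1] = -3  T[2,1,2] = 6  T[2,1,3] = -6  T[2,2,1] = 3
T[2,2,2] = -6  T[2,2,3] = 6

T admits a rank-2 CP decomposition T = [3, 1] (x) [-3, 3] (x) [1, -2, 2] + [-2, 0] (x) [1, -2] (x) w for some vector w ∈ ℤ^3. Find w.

Subtract the known terms from T to get the rank-1 residual R = [-2, 0] (x) [1, -2] (x) w, so R[i,j,k] = a[i]·b[j]·w[k]. Pick indices with nonzero a[1]·b[1] = (-2)·(1) = -2. Only the fibre through (1,1,·) is needed: R[1,1,:] = T[1,1,:] − Σₗ aₗ[1]bₗ[1]cₗ = [-9, 20, -24] − (3)·(-3)·[1, -2, 2] = [0, 2, -6]. Then w[k] = R[1,1,k] / -2 for each k, giving w = [0, 2, -6] / -2 = [0, -1, 3].

w = [0, -1, 3]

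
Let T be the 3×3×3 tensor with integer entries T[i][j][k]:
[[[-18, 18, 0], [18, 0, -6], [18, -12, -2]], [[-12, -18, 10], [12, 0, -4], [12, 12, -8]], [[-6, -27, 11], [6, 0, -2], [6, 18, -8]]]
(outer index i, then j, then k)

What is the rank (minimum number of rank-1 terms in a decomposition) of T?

Lower bound: the mode-3 unfolding of T (rows indexed by k, columns by (i,j) = (0,0), (0,1), (0,2), (1,0), (1,1), (1,2), (2,0), (2,1), (2,2)) is [[-18, 18, 18, -12, 12, 12, -6, 6, 6], [18, 0, -12, -18, 0, 12, -27, 0, 18], [0, -6, -2, 10, -4, -8, 11, -2, -8]].
There the 2×2 minor on rows k ∈ {0, 1}, columns (i,j) ∈ {(0,0), (0,1)} is det [[-18, 18], [18, 0]] = -324 ≠ 0, so this unfolding has rank ≥ 2; CP rank is at least every unfolding rank, so rank(T) ≥ 2. (This is only a lower bound: in general the CP rank may exceed every unfolding rank, so we still need to exhibit 2 rank-1 terms summing to T.)
Upper bound — finding two terms. Write S_k = T[:,:,k] for the frontal slices: S₀ = [[-18, 18, 18], [-12, 12, 12], [-6, 6, 6]], S₁ = [[18, 0, -12], [-18, 0, 12], [-27, 0, 18]], S₂ = [[0, -6, -2], [10, -4, -8], [11, -2, -8]].
If T = a₁ ⊗ b₁ ⊗ c₁ + a₂ ⊗ b₂ ⊗ c₂ then each S_k = c₁[k]·a₁b₁ᵀ + c₂[k]·a₂b₂ᵀ. S₀ and S₁ are linearly independent, so a₁b₁ᵀ and a₂b₂ᵀ must span the same plane of matrices: they are the rank-1 matrices of the form x·S₀ + y·S₁.
The 2×2 minor of x·S₀ + y·S₁ on rows {0,1}, columns {0,1} is 540·xy = 540·(y)(x), vanishing at (x:y) = (1:0) and (0:1).
M₁ = S₀ = [[-18, 18, 18], [-12, 12, 12], [-6, 6, 6]] = (-6)·[3, 2, 1][1, -1, -1]ᵀ and M₂ = S₁ = [[18, 0, -12], [-18, 0, 12], [-27, 0, 18]] = 3·[2, -2, -3][3, 0, -2]ᵀ, so take a₁ = [3, 2, 1], b₁ = [1, -1, -1], a₂ = [2, -2, -3], b₂ = [3, 0, -2].
Each slice is an integer combination of E₁ = a₁b₁ᵀ and E₂ = a₂b₂ᵀ: S₀ = −6·E₁, S₁ = 3·E₂, S₂ = 2·E₁ − E₂; reading off coefficients, c₁ = [-6, 0, 2] and c₂ = [0, 3, -1].
Hence T = [3, 2, 1] ⊗ [1, -1, -1] ⊗ [-6, 0, 2] + [2, -2, -3] ⊗ [3, 0, -2] ⊗ [0, 3, -1], so rank(T) ≤ 2.
These bounds meet, so rank(T) = 2.

2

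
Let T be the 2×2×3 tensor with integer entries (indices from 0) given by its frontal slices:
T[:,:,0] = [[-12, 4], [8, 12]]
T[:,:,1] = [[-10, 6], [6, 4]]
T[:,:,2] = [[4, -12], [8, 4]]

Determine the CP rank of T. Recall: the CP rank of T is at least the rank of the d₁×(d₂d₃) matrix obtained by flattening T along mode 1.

Lower bound: in the mode-3 unfolding of T (rows indexed by k, columns by (i,j)) the 3×3 minor on rows k ∈ {0, 1, 2}, columns (i,j) ∈ {(0,0), (0,1), (1,0)} is det [[-12, 4, 8], [-10, 6, 6], [4, -12, 8]] = -256 ≠ 0, so that unfolding has rank ≥ 3 and hence rank(T) ≥ 3 (CP rank is at least every unfolding rank, though it can be larger).
Upper bound: T is a sum of 3 rank-1 terms, T = [0, 1] ⊗ [1, -2] ⊗ [-4, -2, 4] + [1, -2] ⊗ [1, 1] ⊗ [-4, -2, -4] + [2, -1] ⊗ [1, -1] ⊗ [-4, -4, 4] (one valid choice — decompositions are not unique — normalised so each a, b is primitive with positive first nonzero entry; check it by expanding all entries), so rank(T) ≤ 3.
These bounds meet, so rank(T) = 3.

3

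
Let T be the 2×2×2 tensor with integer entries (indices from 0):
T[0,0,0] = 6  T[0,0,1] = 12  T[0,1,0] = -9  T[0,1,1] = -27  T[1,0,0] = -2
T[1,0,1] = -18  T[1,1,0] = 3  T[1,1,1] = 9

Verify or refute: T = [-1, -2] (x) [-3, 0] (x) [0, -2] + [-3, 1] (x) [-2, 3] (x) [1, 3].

Reconstruct entrywise from the claimed factors. For example, T[0,0,0] = 6 and Σₗ aₗ[0]bₗ[0]cₗ[0] = (-1)·(-3)·(0) + (-3)·(-2)·(1) = 6; checking all 8 entries, every one matches. The claim holds.

Yes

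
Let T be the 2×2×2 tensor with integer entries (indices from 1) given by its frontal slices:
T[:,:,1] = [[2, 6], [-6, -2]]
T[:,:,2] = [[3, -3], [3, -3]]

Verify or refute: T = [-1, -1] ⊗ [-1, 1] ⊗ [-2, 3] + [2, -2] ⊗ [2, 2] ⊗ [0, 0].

Reconstruct entry (1,1,1) from the claimed factors: Σₗ aₗ[1]bₗ[1]cₗ[1] = (-1)·(-1)·(-2) + (2)·(2)·(0) = -2, but T[1,1,1] = 2. The claim is false.

No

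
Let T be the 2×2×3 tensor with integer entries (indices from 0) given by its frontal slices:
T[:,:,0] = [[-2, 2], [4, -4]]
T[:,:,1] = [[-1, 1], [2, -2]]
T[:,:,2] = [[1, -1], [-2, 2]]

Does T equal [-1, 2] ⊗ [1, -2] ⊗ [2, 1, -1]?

No

Reconstruct entry (0,1,0) from the claimed factors: Σₗ aₗ[0]bₗ[1]cₗ[0] = (-1)·(-2)·(2) = 4, but T[0,1,0] = 2. The claim is false.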